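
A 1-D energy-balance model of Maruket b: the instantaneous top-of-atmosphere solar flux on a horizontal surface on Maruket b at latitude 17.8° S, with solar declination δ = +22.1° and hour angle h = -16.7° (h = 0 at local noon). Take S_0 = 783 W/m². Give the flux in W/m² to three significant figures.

572 W/m²

cos θ_z = sin ϕ sin δ + cos ϕ cos δ cos h = -0.115010 + 0.844967 = 0.729957.
Flux = S_0 · cos θ_z = 783 × 0.729957 = 571.6 W/m².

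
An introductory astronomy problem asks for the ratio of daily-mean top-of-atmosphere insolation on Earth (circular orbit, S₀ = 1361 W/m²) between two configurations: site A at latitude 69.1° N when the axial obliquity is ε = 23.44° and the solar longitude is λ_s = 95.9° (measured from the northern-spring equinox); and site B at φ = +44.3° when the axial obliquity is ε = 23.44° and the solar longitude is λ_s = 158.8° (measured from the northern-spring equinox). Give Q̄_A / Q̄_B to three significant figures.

Q̄_A / Q̄_B ≈ 1.33

— Configuration A (φ=+69.1°):
Solar declination: sin δ = sin ε · sin λ_s = sin 23.44° × sin 95.9° = 0.39568, so δ = +23.308°.
cos H₀ = −tan(+69.1°) tan(+23.308°) = -1.1283 ≤ −1 ⇒ polar day, H₀ = π.
Bracket: H₀ sin φ sin δ + cos φ cos δ sin H₀ = 3.1416×0.93420×0.39568 + 0.35674×0.91839×0.00000 = 1.161274 + 0.000000 = 1.161274.
Q̄ = (S₀/π) × [bracket] = (1361/π) × 1.161274 = 503.09 W/m².
— Configuration B (φ=+44.3°):
Solar declination: sin δ = sin ε · sin λ_s = sin 23.44° × sin 158.8° = 0.14385, so δ = +8.271°.
cos H₀ = −tan(+44.3°) tan(+8.271°) = -0.1419, H₀ = 1.7131 rad.
Bracket: H₀ sin φ sin δ + cos φ cos δ sin H₀ = 1.7131×0.69842×0.14385 + 0.71569×0.98960×0.98989 = 0.172111 + 0.701086 = 0.873197.
Q̄ = (S₀/π) × [bracket] = (1361/π) × 0.873197 = 378.29 W/m².
Ratio Q̄_A / Q̄_B = 503.09 / 378.29 = 1.330.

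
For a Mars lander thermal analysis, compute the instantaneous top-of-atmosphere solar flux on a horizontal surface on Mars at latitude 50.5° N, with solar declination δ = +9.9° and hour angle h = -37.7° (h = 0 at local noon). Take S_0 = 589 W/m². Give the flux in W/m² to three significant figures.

cos θ_z = sin ϕ sin δ + cos ϕ cos δ cos h = 0.132665 + 0.495786 = 0.628451.
Flux = S_0 · cos θ_z = 589 × 0.628451 = 370.2 W/m².

370 W/m²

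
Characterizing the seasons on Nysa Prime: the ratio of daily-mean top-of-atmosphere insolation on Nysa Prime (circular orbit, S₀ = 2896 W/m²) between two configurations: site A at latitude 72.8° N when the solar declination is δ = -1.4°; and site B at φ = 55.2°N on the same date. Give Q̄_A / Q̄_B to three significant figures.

— Configuration A (φ=+72.8°):
cos H₀ = −tan(+72.8°) tan(-1.400°) = 0.0790, H₀ = 1.4918 rad.
Bracket: H₀ sin φ sin δ + cos φ cos δ sin H₀ = 1.4918×0.95528×-0.02443 + 0.29571×0.99970×0.99688 = -0.034815 + 0.294699 = 0.259884.
Q̄ = (S₀/π) × [bracket] = (2896/π) × 0.259884 = 239.57 W/m².
— Configuration B (φ=+55.2°):
cos H₀ = −tan(+55.2°) tan(-1.400°) = 0.0352, H₀ = 1.5356 rad.
Bracket: H₀ sin φ sin δ + cos φ cos δ sin H₀ = 1.5356×0.82115×-0.02443 + 0.57071×0.99970×0.99938 = -0.030805 + 0.570185 = 0.539380.
Q̄ = (S₀/π) × [bracket] = (2896/π) × 0.539380 = 497.21 W/m².
Ratio Q̄_A / Q̄_B = 239.57 / 497.21 = 0.4818.

Q̄_A / Q̄_B ≈ 0.482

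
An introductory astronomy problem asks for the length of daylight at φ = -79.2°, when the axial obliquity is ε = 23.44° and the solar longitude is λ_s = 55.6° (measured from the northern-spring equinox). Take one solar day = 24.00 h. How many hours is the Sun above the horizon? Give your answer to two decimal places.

Solar declination: sin δ = sin ε · sin λ_s = sin 23.44° × sin 55.6° = 0.32822, so δ = +19.161°.
cos H₀ = −tan φ · tan δ = 1.8215 ≥ 1, so the Sun never rises (polar night) and H₀ = 0.
Daylight = 2H₀/(2π) × 24.00 h = (0.0000/π) × 24.00 = 0.00 h.

0.00 h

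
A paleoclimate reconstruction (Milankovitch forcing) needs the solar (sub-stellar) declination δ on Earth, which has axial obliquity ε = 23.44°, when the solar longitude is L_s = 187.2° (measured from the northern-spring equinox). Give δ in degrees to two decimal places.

sin δ = sin ε · sin L_s = sin 23.44° × sin 187.2° = -0.049856.
δ = arcsin(-0.049856) = -2.86°.

δ = -2.86°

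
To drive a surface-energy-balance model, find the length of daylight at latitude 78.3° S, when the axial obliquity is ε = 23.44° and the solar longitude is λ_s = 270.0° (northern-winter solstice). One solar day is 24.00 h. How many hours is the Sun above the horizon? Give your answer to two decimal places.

Solar declination: sin δ = sin ε · sin λ_s = sin 23.44° × sin 270.0° = -0.39779, so δ = -23.440°.
Sunrise equation: cos H₀ = −tan φ · tan δ = -2.0936 ≤ −1, so the Sun never sets (polar day) and H₀ = π.
Daylight = 2H₀/(2π) × 24.00 h = (3.1416/π) × 24.00 = 24.00 h.

24.00 h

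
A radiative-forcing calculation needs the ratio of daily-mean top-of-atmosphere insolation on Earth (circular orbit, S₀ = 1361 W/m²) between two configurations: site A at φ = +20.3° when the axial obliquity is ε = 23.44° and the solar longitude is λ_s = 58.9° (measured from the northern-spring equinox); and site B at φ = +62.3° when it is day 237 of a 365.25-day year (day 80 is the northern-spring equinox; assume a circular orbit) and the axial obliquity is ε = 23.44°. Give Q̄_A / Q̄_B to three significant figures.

— Configuration A (φ=+20.3°):
Solar declination: sin δ = sin ε · sin λ_s = sin 23.44° × sin 58.9° = 0.34061, so δ = +19.914°.
cos H₀ = −tan(+20.3°) tan(+19.914°) = -0.1340, H₀ = 1.7052 rad.
Bracket: H₀ sin φ sin δ + cos φ cos δ sin H₀ = 1.7052×0.34694×0.34061 + 0.93789×0.94020×0.99098 = 0.201506 + 0.873850 = 1.075356.
Q̄ = (S₀/π) × [bracket] = (1361/π) × 1.075356 = 465.87 W/m².
— Configuration B (φ=+62.3°):
Solar longitude: λ_s = 360° × (237 − 80)/365.25 = 154.743°.
sin δ = sin 23.44° × sin 154.743° = 0.16973, so δ = +9.772°.
cos H₀ = −tan(+62.3°) tan(+9.772°) = -0.3280, H₀ = 1.9050 rad.
Bracket: H₀ sin φ sin δ + cos φ cos δ sin H₀ = 1.9050×0.88539×0.16973 + 0.46484×0.98549×0.94466 = 0.286278 + 0.432744 = 0.719022.
Q̄ = (S₀/π) × [bracket] = (1361/π) × 0.719022 = 311.49 W/m².
Ratio Q̄_A / Q̄_B = 465.87 / 311.49 = 1.496.

Q̄_A / Q̄_B ≈ 1.50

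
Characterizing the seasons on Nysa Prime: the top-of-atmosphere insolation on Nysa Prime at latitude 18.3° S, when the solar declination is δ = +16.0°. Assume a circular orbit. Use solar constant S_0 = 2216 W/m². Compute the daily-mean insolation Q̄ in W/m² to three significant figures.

Q̄ ≈ 551 W/m²

cos h₀ = −tan(-18.3°) tan(+16.000°) = 0.0948, h₀ = 1.4758 rad.
Bracket: h₀ sin ϕ sin δ + cos ϕ cos δ sin h₀ = 1.4758×-0.31399×0.27564 + 0.94943×0.96126×0.99549 = -0.127728 + 0.908533 = 0.780805.
Q̄ = (S_0/π) × [bracket] = (2216/π) × 0.780805 = 550.8 W/m².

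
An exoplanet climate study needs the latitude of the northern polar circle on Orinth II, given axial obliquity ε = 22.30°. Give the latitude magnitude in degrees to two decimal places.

The polar circle is the lowest latitude that experiences at least one full rotation of continuous daylight at the northern-summer solstice; it lies at |φ| = 90° − ε = 90° − 22.30° = 67.70°.

67.70°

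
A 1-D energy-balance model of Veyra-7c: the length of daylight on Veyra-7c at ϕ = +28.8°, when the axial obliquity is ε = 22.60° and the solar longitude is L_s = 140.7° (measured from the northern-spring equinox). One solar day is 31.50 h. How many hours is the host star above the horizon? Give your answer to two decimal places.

17.14 h

Solar declination: sin δ = sin ε · sin L_s = sin 22.60° × sin 140.7° = 0.24341, so δ = +14.088°.
cos h₀ = −tan ϕ · tan δ = −tan(+28.8°) × tan(+14.088°) = -0.1380, so h₀ = 1.7092 rad = 97.93°.
Daylight = 2h₀/(2π) × 31.50 h = (1.7092/π) × 31.50 = 17.14 h.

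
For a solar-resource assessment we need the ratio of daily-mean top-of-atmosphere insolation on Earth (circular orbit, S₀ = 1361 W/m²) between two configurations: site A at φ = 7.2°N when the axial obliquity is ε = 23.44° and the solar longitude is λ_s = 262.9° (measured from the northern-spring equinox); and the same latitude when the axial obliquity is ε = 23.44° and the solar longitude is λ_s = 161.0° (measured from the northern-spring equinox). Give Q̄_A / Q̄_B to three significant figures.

— Configuration A (φ=+7.2°):
Solar declination: sin δ = sin ε · sin λ_s = sin 23.44° × sin 262.9° = -0.39474, so δ = -23.250°.
cos H₀ = −tan(+7.2°) tan(-23.250°) = 0.0543, H₀ = 1.5165 rad.
Bracket: H₀ sin φ sin δ + cos φ cos δ sin H₀ = 1.5165×0.12533×-0.39474 + 0.99211×0.91879×0.99853 = -0.075025 + 0.910201 = 0.835176.
Q̄ = (S₀/π) × [bracket] = (1361/π) × 0.835176 = 361.81 W/m².
— Configuration B (φ=+7.2°):
Solar declination: sin δ = sin ε · sin λ_s = sin 23.44° × sin 161.0° = 0.12951, so δ = +7.441°.
cos H₀ = −tan(+7.2°) tan(+7.441°) = -0.0165, H₀ = 1.5873 rad.
Bracket: H₀ sin φ sin δ + cos φ cos δ sin H₀ = 1.5873×0.12533×0.12951 + 0.99211×0.99158×0.99986 = 0.025764 + 0.983619 = 1.009383.
Q̄ = (S₀/π) × [bracket] = (1361/π) × 1.009383 = 437.28 W/m².
Ratio Q̄_A / Q̄_B = 361.81 / 437.28 = 0.8274.

Q̄_A / Q̄_B ≈ 0.827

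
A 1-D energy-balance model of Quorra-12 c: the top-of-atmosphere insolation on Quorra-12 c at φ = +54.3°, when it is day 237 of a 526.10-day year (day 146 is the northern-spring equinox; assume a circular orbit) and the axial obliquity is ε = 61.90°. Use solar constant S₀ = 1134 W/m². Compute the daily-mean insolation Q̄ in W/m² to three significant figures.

Q̄ ≈ 719 W/m²

Solar longitude: λ_s = 360° × (237 − 146)/526.10 = 62.270°.
sin δ = sin 61.90° × sin 62.270° = 0.78081, so δ = +51.335°.
cos H₀ = −tan(+54.3°) tan(+51.335°) = -1.7392 ≤ −1 ⇒ polar day, H₀ = π.
Bracket: H₀ sin φ sin δ + cos φ cos δ sin H₀ = 3.1416×0.81208×0.78081 + 0.58354×0.62477×0.00000 = 1.992026 + 0.000000 = 1.992026.
Q̄ = (S₀/π) × [bracket] = (1134/π) × 1.992026 = 719.0 W/m².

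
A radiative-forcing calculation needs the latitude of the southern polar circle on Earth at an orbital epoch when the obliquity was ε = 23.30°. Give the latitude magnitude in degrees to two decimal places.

66.70°

The polar circle is the lowest latitude that experiences at least one full rotation of continuous darkness at the northern-summer solstice; it lies at |φ| = 90° − ε = 90° − 23.30° = 66.70°.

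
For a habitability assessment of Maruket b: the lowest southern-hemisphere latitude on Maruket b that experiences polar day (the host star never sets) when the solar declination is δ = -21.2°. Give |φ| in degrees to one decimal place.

Polar day requires cos H₀ = −tan φ tan δ ≤ −1, i.e. tan φ tan δ ≥ 1.
The boundary is |tan φ| · |tan δ| = 1, so |φ| = 90° − |δ| = 90° − 21.2° = 68.8° in the southern hemisphere.

|φ| = 68.8°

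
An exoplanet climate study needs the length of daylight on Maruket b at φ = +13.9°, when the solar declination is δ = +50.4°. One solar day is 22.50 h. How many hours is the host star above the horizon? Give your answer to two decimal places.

13.43 h

cos H₀ = −tan φ · tan δ = −tan(+13.9°) × tan(+50.400°) = -0.2991, so H₀ = 1.8746 rad = 107.41°.
Daylight = 2H₀/(2π) × 22.50 h = (1.8746/π) × 22.50 = 13.43 h.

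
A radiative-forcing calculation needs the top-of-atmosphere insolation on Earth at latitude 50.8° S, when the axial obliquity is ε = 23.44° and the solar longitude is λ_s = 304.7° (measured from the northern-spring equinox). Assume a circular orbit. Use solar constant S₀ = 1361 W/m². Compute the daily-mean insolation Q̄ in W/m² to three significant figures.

Q̄ ≈ 455 W/m²

Solar declination: sin δ = sin ε · sin λ_s = sin 23.44° × sin 304.7° = -0.32704, so δ = -19.089°.
cos H₀ = −tan(-50.8°) tan(-19.089°) = -0.4243, H₀ = 2.0090 rad.
Bracket: H₀ sin φ sin δ + cos φ cos δ sin H₀ = 2.0090×-0.77494×-0.32704 + 0.63203×0.94501×0.90551 = 0.509154 + 0.540838 = 1.049992.
Q̄ = (S₀/π) × [bracket] = (1361/π) × 1.049992 = 454.9 W/m².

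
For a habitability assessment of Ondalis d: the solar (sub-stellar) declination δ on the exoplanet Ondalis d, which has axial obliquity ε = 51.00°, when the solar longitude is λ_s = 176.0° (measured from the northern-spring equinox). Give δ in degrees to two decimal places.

sin δ = sin ε · sin λ_s = sin 51.00° × sin 176.0° = 0.054211.
δ = arcsin(0.054211) = +3.11°.

δ = +3.11°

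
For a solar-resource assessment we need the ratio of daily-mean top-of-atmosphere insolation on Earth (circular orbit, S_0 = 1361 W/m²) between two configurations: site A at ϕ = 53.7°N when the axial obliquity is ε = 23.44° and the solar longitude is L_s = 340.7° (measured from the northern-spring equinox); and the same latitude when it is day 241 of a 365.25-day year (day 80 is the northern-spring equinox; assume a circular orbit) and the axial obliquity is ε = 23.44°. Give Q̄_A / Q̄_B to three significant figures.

— Configuration A (ϕ=+53.7°):
Solar declination: sin δ = sin ε · sin L_s = sin 23.44° × sin 340.7° = -0.13147, so δ = -7.555°.
cos h₀ = −tan(+53.7°) tan(-7.555°) = 0.1805, h₀ = 1.3893 rad.
Bracket: h₀ sin ϕ sin δ + cos ϕ cos δ sin h₀ = 1.3893×0.80593×-0.13147 + 0.59201×0.99132×0.98357 = -0.147204 + 0.577229 = 0.430025.
Q̄ = (S_0/π) × [bracket] = (1361/π) × 0.430025 = 186.30 W/m².
— Configuration B (ϕ=+53.7°):
Solar longitude: L_s = 360° × (241 − 80)/365.25 = 158.686°.
sin δ = sin 23.44° × sin 158.686° = 0.14459, so δ = +8.313°.
cos h₀ = −tan(+53.7°) tan(+8.313°) = -0.1989, h₀ = 1.7711 rad.
Bracket: h₀ sin ϕ sin δ + cos ϕ cos δ sin h₀ = 1.7711×0.80593×0.14459 + 0.59201×0.98949×0.98001 = 0.206385 + 0.574078 = 0.780463.
Q̄ = (S_0/π) × [bracket] = (1361/π) × 0.780463 = 338.11 W/m².
Ratio Q̄_A / Q̄_B = 186.30 / 338.11 = 0.5510.

Q̄_A / Q̄_B ≈ 0.551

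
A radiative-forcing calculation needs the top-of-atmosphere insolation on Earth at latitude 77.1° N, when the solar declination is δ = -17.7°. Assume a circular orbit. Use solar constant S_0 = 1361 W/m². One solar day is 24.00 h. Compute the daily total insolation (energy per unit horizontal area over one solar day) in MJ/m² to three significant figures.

cos h₀ = −tan(+77.1°) tan(-17.700°) = 1.3934 ≥ 1 ⇒ polar night, h₀ = 0 and Q̄ = 0.
Daily total = Q̄ × 24.00 h × 3600 s/h = 0.00 MJ/m².

0.00 MJ/m²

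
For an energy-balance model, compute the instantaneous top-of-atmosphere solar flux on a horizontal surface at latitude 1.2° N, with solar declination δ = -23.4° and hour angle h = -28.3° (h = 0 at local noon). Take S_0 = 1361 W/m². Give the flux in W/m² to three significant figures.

cos θ_z = sin ϕ sin δ + cos ϕ cos δ cos h = -0.008317 + 0.807885 = 0.799568.
Flux = S_0 · cos θ_z = 1361 × 0.799568 = 1088 W/m².

1.09e+03 W/m²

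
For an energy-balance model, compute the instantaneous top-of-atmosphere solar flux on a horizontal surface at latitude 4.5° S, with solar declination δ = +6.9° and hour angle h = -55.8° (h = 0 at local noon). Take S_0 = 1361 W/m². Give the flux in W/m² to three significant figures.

744 W/m²

cos θ_z = sin ϕ sin δ + cos ϕ cos δ cos h = -0.009426 + 0.556292 = 0.546866.
Flux = S_0 · cos θ_z = 1361 × 0.546866 = 744.3 W/m².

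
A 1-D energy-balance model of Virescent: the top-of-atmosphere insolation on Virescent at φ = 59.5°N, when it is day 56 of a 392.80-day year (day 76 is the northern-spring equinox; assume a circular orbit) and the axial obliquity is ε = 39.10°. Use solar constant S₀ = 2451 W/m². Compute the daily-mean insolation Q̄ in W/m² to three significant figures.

Solar longitude: λ_s = 360° × (56 − 76)/392.80 = -18.330°, i.e. -18.330° + 360° = 341.670°.
sin δ = sin 39.10° × sin 341.670° = -0.19834, so δ = -11.440°.
cos H₀ = −tan(+59.5°) tan(-11.440°) = 0.3435, H₀ = 1.2201 rad.
Bracket: H₀ sin φ sin δ + cos φ cos δ sin H₀ = 1.2201×0.86163×-0.19834 + 0.50754×0.98013×0.93914 = -0.208510 + 0.467180 = 0.258670.
Q̄ = (S₀/π) × [bracket] = (2451/π) × 0.258670 = 201.8 W/m².

Q̄ ≈ 202 W/m²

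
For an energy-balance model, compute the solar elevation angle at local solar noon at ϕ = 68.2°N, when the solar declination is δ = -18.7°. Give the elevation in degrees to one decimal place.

At local noon the hour angle is zero, so the zenith angle equals |ϕ − δ| = |+68.2° − (-18.700°)| = 86.900°.
Elevation = 90° − 86.900° = 3.1°.

3.1°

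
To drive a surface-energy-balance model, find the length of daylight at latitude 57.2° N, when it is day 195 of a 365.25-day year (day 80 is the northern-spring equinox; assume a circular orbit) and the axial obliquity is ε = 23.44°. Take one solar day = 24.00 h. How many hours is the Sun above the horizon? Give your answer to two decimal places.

17.00 h

Solar longitude: λ_s = 360° × (195 − 80)/365.25 = 113.347°.
sin δ = sin 23.44° × sin 113.347° = 0.36522, so δ = +21.421°.
cos H₀ = −tan φ · tan δ = −tan(+57.2°) × tan(+21.421°) = -0.6088, so H₀ = 2.2253 rad = 127.50°.
Daylight = 2H₀/(2π) × 24.00 h = (2.2253/π) × 24.00 = 17.00 h.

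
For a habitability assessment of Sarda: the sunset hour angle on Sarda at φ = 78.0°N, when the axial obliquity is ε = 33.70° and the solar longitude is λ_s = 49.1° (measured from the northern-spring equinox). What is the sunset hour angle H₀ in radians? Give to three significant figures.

Solar declination: sin δ = sin ε · sin λ_s = sin 33.70° × sin 49.1° = 0.41938, so δ = +24.796°.
Sunrise equation: cos H₀ = −tan φ · tan δ = -2.1734 ≤ −1, so the host star never sets (polar day) and H₀ = π.

H₀ = 3.14 rad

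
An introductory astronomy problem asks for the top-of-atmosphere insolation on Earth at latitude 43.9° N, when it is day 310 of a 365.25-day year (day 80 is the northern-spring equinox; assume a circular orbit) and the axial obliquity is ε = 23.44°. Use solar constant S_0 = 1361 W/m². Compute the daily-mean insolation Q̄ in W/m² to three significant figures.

Q̄ ≈ 175 W/m²

Solar longitude: L_s = 360° × (310 − 80)/365.25 = 226.694°.
sin δ = sin 23.44° × sin 226.694° = -0.28947, so δ = -16.826°.
cos h₀ = −tan(+43.9°) tan(-16.826°) = 0.2910, h₀ = 1.2755 rad.
Bracket: h₀ sin ϕ sin δ + cos ϕ cos δ sin h₀ = 1.2755×0.69340×-0.28947 + 0.72055×0.95719×0.95672 = -0.256016 + 0.659853 = 0.403837.
Q̄ = (S_0/π) × [bracket] = (1361/π) × 0.403837 = 175.0 W/m².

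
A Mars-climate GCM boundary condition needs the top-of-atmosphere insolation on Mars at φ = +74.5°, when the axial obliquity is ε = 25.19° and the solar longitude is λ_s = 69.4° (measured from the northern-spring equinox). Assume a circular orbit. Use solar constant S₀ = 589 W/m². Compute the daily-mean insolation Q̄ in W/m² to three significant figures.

Solar declination: sin δ = sin ε · sin λ_s = sin 25.19° × sin 69.4° = 0.39841, so δ = +23.479°.
cos H₀ = −tan(+74.5°) tan(+23.479°) = -1.5663 ≤ −1 ⇒ polar day, H₀ = π.
Bracket: H₀ sin φ sin δ + cos φ cos δ sin H₀ = 3.1416×0.96363×0.39841 + 0.26724×0.91721×0.00000 = 1.206123 + 0.000000 = 1.206123.
Q̄ = (S₀/π) × [bracket] = (589/π) × 1.206123 = 226.1 W/m².

Q̄ ≈ 226 W/m²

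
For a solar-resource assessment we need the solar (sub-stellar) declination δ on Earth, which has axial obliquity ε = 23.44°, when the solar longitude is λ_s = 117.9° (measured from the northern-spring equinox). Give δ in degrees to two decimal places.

δ = +20.58°

sin δ = sin ε · sin λ_s = sin 23.44° × sin 117.9° = 0.351552.
δ = arcsin(0.351552) = +20.58°.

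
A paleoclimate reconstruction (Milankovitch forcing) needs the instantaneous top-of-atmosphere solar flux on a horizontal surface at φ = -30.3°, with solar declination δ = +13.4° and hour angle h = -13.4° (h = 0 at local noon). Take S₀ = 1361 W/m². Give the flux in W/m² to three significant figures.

cos θ_z = sin φ sin δ + cos φ cos δ cos h = -0.116923 + 0.817025 = 0.700102.
Flux = S₀ · cos θ_z = 1361 × 0.700102 = 952.8 W/m².

953 W/m²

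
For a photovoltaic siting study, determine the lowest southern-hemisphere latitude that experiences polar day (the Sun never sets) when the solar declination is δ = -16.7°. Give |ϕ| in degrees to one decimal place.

|ϕ| = 73.3°

Polar day requires cos h₀ = −tan ϕ tan δ ≤ −1, i.e. tan ϕ tan δ ≥ 1.
The boundary is |tan ϕ| · |tan δ| = 1, so |ϕ| = 90° − |δ| = 90° − 16.7° = 73.3° in the southern hemisphere.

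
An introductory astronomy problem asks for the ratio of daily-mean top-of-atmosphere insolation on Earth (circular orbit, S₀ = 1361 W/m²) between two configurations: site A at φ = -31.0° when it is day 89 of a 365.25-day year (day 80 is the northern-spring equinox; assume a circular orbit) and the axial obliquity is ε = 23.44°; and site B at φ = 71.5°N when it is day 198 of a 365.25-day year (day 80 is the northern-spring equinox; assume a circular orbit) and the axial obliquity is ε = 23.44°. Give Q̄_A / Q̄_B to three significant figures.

Q̄_A / Q̄_B ≈ 0.759

— Configuration A (φ=-31.0°):
Solar longitude: λ_s = 360° × (89 − 80)/365.25 = 8.871°.
sin δ = sin 23.44° × sin 8.871° = 0.06134, so δ = +3.517°.
cos H₀ = −tan(-31.0°) tan(+3.517°) = 0.0369, H₀ = 1.5339 rad.
Bracket: H₀ sin φ sin δ + cos φ cos δ sin H₀ = 1.5339×-0.51504×0.06134 + 0.85717×0.99812×0.99932 = -0.048460 + 0.854977 = 0.806517.
Q̄ = (S₀/π) × [bracket] = (1361/π) × 0.806517 = 349.40 W/m².
— Configuration B (φ=+71.5°):
Solar longitude: λ_s = 360° × (198 − 80)/365.25 = 116.304°.
sin δ = sin 23.44° × sin 116.304° = 0.35660, so δ = +20.892°.
cos H₀ = −tan(+71.5°) tan(+20.892°) = -1.1408 ≤ −1 ⇒ polar day, H₀ = π.
Bracket: H₀ sin φ sin δ + cos φ cos δ sin H₀ = 3.1416×0.94832×0.35660 + 0.31730×0.93426×0.00000 = 1.062398 + 0.000000 = 1.062398.
Q̄ = (S₀/π) × [bracket] = (1361/π) × 1.062398 = 460.25 W/m².
Ratio Q̄_A / Q̄_B = 349.40 / 460.25 = 0.7592.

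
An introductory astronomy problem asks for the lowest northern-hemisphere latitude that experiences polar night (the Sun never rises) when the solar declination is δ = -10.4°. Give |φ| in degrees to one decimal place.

|φ| = 79.6°

Polar night requires cos H₀ = −tan φ tan δ ≥ 1, i.e. tan φ tan δ ≤ −1.
The boundary is |tan φ| · |tan δ| = 1, so |φ| = 90° − |δ| = 90° − 10.4° = 79.6° in the northern hemisphere.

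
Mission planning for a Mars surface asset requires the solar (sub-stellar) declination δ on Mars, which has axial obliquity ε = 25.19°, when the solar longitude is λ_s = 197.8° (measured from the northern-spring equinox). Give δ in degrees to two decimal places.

sin δ = sin ε · sin λ_s = sin 25.19° × sin 197.8° = -0.130110.
δ = arcsin(-0.130110) = -7.48°.

δ = -7.48°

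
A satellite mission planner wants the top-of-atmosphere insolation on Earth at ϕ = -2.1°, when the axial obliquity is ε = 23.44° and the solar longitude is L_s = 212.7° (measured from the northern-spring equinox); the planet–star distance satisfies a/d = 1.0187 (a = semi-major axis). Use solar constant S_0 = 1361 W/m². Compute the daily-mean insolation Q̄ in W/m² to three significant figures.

Q̄ ≈ 444 W/m²

Solar declination: sin δ = sin ε · sin L_s = sin 23.44° × sin 212.7° = -0.21490, so δ = -12.410°.
cos h₀ = −tan(-2.1°) tan(-12.410°) = -0.0081, h₀ = 1.5789 rad.
Bracket: h₀ sin ϕ sin δ + cos ϕ cos δ sin h₀ = 1.5789×-0.03664×-0.21490 + 0.99933×0.97664×0.99997 = 0.012432 + 0.975956 = 0.988388.
Inverse-square distance factor (a/d)² = 1.0187² = 1.037750.
Q̄ = (S_0/π) × 1.037750 × [bracket] = (1361/π) × 1.037750 × 0.988388 = 444.4 W/m².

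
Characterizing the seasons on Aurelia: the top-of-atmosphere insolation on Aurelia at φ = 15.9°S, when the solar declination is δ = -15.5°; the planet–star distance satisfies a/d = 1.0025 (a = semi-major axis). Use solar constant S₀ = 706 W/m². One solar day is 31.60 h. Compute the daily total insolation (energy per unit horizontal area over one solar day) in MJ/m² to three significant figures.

cos H₀ = −tan(-15.9°) tan(-15.500°) = -0.0790, H₀ = 1.6499 rad.
Bracket: H₀ sin φ sin δ + cos φ cos δ sin H₀ = 1.6499×-0.27396×-0.26724 + 0.96174×0.96363×0.99687 = 0.120794 + 0.923861 = 1.044655.
Inverse-square distance factor (a/d)² = 1.0025² = 1.005006.
Q̄ = (S₀/π) × 1.005006 × [bracket] = (706/π) × 1.005006 × 1.044655 = 235.94 W/m².
Daily total = Q̄ × 31.60 h × 3600 s/h = 235.94 × 31.60 × 3600 / 10⁶ = 26.84 MJ/m².

26.8 MJ/m²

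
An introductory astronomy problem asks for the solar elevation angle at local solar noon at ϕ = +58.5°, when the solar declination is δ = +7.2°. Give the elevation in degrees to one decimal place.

At local noon the hour angle is zero, so the zenith angle equals |ϕ − δ| = |+58.5° − (+7.200°)| = 51.300°.
Elevation = 90° − 51.300° = 38.7°.

38.7°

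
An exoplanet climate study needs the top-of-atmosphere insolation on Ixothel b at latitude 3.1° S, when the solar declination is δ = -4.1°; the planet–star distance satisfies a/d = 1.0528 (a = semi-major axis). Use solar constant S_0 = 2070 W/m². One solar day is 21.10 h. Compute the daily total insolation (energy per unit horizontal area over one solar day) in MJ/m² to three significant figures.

cos h₀ = −tan(-3.1°) tan(-4.100°) = -0.0039, h₀ = 1.5747 rad.
Bracket: h₀ sin ϕ sin δ + cos ϕ cos δ sin h₀ = 1.5747×-0.05408×-0.07150 + 0.99854×0.99744×0.99999 = 0.006089 + 0.995974 = 1.002063.
Inverse-square distance factor (a/d)² = 1.0528² = 1.108388.
Q̄ = (S_0/π) × 1.108388 × [bracket] = (2070/π) × 1.108388 × 1.002063 = 731.83 W/m².
Daily total = Q̄ × 21.10 h × 3600 s/h = 731.83 × 21.10 × 3600 / 10⁶ = 55.59 MJ/m².

55.6 MJ/m²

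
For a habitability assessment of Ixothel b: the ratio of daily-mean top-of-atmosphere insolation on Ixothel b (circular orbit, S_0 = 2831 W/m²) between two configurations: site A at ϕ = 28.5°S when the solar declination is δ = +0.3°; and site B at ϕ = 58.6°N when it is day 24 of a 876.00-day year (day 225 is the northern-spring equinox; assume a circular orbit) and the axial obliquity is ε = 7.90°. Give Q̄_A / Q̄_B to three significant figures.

— Configuration A (ϕ=-28.5°):
cos h₀ = −tan(-28.5°) tan(+0.300°) = 0.0028, h₀ = 1.5680 rad.
Bracket: h₀ sin ϕ sin δ + cos ϕ cos δ sin h₀ = 1.5680×-0.47716×0.00524 + 0.87882×0.99999×1.00000 = -0.003920 + 0.878811 = 0.874891.
Q̄ = (S_0/π) × [bracket] = (2831/π) × 0.874891 = 788.40 W/m².
— Configuration B (ϕ=+58.6°):
Solar longitude: L_s = 360° × (24 − 225)/876.00 = -82.603°, i.e. -82.603° + 360° = 277.397°.
sin δ = sin 7.90° × sin 277.397° = -0.13630, so δ = -7.834°.
cos h₀ = −tan(+58.6°) tan(-7.834°) = 0.2254, h₀ = 1.3434 rad.
Bracket: h₀ sin ϕ sin δ + cos ϕ cos δ sin h₀ = 1.3434×0.85355×-0.13630 + 0.52101×0.99067×0.97427 = -0.156290 + 0.502868 = 0.346578.
Q̄ = (S_0/π) × [bracket] = (2831/π) × 0.346578 = 312.31 W/m².
Ratio Q̄_A / Q̄_B = 788.40 / 312.31 = 2.524.

Q̄_A / Q̄_B ≈ 2.52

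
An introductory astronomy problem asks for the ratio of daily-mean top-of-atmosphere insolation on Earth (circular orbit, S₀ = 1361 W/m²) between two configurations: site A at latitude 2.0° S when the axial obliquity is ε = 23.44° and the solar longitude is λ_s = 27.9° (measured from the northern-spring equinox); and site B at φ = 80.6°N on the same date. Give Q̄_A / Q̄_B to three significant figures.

— Configuration A (φ=-2.0°):
Solar declination: sin δ = sin ε · sin λ_s = sin 23.44° × sin 27.9° = 0.18614, so δ = +10.727°.
cos H₀ = −tan(-2.0°) tan(+10.727°) = 0.0066, H₀ = 1.5642 rad.
Bracket: H₀ sin φ sin δ + cos φ cos δ sin H₀ = 1.5642×-0.03490×0.18614 + 0.99939×0.98252×0.99998 = -0.010161 + 0.981901 = 0.971740.
Q̄ = (S₀/π) × [bracket] = (1361/π) × 0.971740 = 420.98 W/m².
— Configuration B (φ=+80.6°):
cos H₀ = −tan(+80.6°) tan(+10.727°) = -1.1444 ≤ −1 ⇒ polar day, H₀ = π.
Bracket: H₀ sin φ sin δ + cos φ cos δ sin H₀ = 3.1416×0.98657×0.18614 + 0.16333×0.98252×0.00000 = 0.576924 + 0.000000 = 0.576924.
Q̄ = (S₀/π) × [bracket] = (1361/π) × 0.576924 = 249.93 W/m².
Ratio Q̄_A / Q̄_B = 420.98 / 249.93 = 1.684.

Q̄_A / Q̄_B ≈ 1.68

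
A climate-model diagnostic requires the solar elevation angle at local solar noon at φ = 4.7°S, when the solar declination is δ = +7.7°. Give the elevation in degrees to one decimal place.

At local noon the hour angle is zero, so the zenith angle equals |φ − δ| = |-4.7° − (+7.700°)| = 12.400°.
Elevation = 90° − 12.400° = 77.6°.

77.6°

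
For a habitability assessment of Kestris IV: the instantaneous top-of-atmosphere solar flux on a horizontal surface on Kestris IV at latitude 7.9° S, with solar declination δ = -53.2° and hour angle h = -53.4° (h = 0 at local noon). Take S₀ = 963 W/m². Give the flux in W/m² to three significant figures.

cos θ_z = sin φ sin δ + cos φ cos δ cos h = 0.110056 + 0.353763 = 0.463819.
Flux = S₀ · cos θ_z = 963 × 0.463819 = 446.7 W/m².

447 W/m²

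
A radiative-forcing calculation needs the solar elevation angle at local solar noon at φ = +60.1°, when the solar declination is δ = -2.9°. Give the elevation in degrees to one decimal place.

27.0°

At local noon the hour angle is zero, so the zenith angle equals |φ − δ| = |+60.1° − (-2.900°)| = 63.000°.
Elevation = 90° − 63.000° = 27.0°.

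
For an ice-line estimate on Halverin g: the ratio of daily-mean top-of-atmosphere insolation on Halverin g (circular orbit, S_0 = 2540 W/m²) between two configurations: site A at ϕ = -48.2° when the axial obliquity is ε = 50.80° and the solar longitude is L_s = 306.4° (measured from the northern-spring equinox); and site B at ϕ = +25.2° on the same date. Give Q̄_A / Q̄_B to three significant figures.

— Configuration A (ϕ=-48.2°):
Solar declination: sin δ = sin ε · sin L_s = sin 50.80° × sin 306.4° = -0.62375, so δ = -38.590°.
cos h₀ = −tan(-48.2°) tan(-38.590°) = -0.8925, h₀ = 2.6737 rad.
Bracket: h₀ sin ϕ sin δ + cos ϕ cos δ sin h₀ = 2.6737×-0.74548×-0.62375 + 0.66653×0.78163×0.45099 = 1.243252 + 0.234957 = 1.478209.
Q̄ = (S_0/π) × [bracket] = (2540/π) × 1.478209 = 1195.1 W/m².
— Configuration B (ϕ=+25.2°):
cos h₀ = −tan(+25.2°) tan(-38.590°) = 0.3755, h₀ = 1.1858 rad.
Bracket: h₀ sin ϕ sin δ + cos ϕ cos δ sin h₀ = 1.1858×0.42578×-0.62375 + 0.90483×0.78163×0.92682 = -0.314925 + 0.655486 = 0.340561.
Q̄ = (S_0/π) × [bracket] = (2540/π) × 0.340561 = 275.35 W/m².
Ratio Q̄_A / Q̄_B = 1195.1 / 275.35 = 4.340.

Q̄_A / Q̄_B ≈ 4.34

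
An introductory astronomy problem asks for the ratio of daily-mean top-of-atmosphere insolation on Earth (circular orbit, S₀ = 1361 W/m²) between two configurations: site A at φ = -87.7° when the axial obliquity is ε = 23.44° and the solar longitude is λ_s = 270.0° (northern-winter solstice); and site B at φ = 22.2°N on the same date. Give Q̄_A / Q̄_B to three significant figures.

Q̄_A / Q̄_B ≈ 1.99

— Configuration A (φ=-87.7°):
Solar declination: sin δ = sin ε · sin λ_s = sin 23.44° × sin 270.0° = -0.39779, so δ = -23.440°.
cos H₀ = −tan(-87.7°) tan(-23.440°) = -10.7949 ≤ −1 ⇒ polar day, H₀ = π.
Bracket: H₀ sin φ sin δ + cos φ cos δ sin H₀ = 3.1416×-0.99919×-0.39779 + 0.04013×0.91748×0.00000 = 1.248685 + 0.000000 = 1.248685.
Q̄ = (S₀/π) × [bracket] = (1361/π) × 1.248685 = 540.96 W/m².
— Configuration B (φ=+22.2°):
cos H₀ = −tan(+22.2°) tan(-23.440°) = 0.1769, H₀ = 1.3929 rad.
Bracket: H₀ sin φ sin δ + cos φ cos δ sin H₀ = 1.3929×0.37784×-0.39779 + 0.92587×0.91748×0.98422 = -0.209354 + 0.836063 = 0.626709.
Q̄ = (S₀/π) × [bracket] = (1361/π) × 0.626709 = 271.50 W/m².
Ratio Q̄_A / Q̄_B = 540.96 / 271.50 = 1.992.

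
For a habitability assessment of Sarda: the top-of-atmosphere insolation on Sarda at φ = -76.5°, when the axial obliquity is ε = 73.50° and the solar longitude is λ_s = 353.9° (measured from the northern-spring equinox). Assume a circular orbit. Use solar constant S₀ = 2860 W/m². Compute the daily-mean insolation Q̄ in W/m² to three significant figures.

Solar declination: sin δ = sin ε · sin λ_s = sin 73.50° × sin 353.9° = -0.10189, so δ = -5.848°.
cos H₀ = −tan(-76.5°) tan(-5.848°) = -0.4266, H₀ = 2.0115 rad.
Bracket: H₀ sin φ sin δ + cos φ cos δ sin H₀ = 2.0115×-0.97237×-0.10189 + 0.23345×0.99480×0.90443 = 0.199289 + 0.210041 = 0.409330.
Q̄ = (S₀/π) × [bracket] = (2860/π) × 0.409330 = 372.6 W/m².

Q̄ ≈ 373 W/m²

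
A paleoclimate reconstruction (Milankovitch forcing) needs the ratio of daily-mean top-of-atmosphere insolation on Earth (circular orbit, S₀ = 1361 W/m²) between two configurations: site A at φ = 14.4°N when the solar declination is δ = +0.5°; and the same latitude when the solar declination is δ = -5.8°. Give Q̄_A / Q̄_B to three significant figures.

Q̄_A / Q̄_B ≈ 1.05

— Configuration A (φ=+14.4°):
cos H₀ = −tan(+14.4°) tan(+0.500°) = -0.0022, H₀ = 1.5730 rad.
Bracket: H₀ sin φ sin δ + cos φ cos δ sin H₀ = 1.5730×0.24869×0.00873 + 0.96858×0.99996×1.00000 = 0.003415 + 0.968541 = 0.971956.
Q̄ = (S₀/π) × [bracket] = (1361/π) × 0.971956 = 421.07 W/m².
— Configuration B (φ=+14.4°):
cos H₀ = −tan(+14.4°) tan(-5.800°) = 0.0261, H₀ = 1.5447 rad.
Bracket: H₀ sin φ sin δ + cos φ cos δ sin H₀ = 1.5447×0.24869×-0.10106 + 0.96858×0.99488×0.99966 = -0.038822 + 0.963293 = 0.924471.
Q̄ = (S₀/π) × [bracket] = (1361/π) × 0.924471 = 400.50 W/m².
Ratio Q̄_A / Q̄_B = 421.07 / 400.50 = 1.051.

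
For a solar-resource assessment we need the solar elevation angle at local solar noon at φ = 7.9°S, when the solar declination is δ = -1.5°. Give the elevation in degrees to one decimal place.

83.6°

At local noon the hour angle is zero, so the zenith angle equals |φ − δ| = |-7.9° − (-1.500°)| = 6.400°.
Elevation = 90° − 6.400° = 83.6°.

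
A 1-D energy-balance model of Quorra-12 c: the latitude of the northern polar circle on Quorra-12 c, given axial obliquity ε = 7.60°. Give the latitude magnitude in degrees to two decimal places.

The polar circle is the lowest latitude that experiences at least one full rotation of continuous daylight at the northern-summer solstice; it lies at |φ| = 90° − ε = 90° − 7.60° = 82.40°.

82.40°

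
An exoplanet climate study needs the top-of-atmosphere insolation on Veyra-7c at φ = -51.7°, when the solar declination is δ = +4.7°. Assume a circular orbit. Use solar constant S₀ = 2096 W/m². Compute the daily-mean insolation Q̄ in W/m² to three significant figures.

Q̄ ≈ 347 W/m²

cos H₀ = −tan(-51.7°) tan(+4.700°) = 0.1041, H₀ = 1.4665 rad.
Bracket: H₀ sin φ sin δ + cos φ cos δ sin H₀ = 1.4665×-0.78478×0.08194 + 0.61978×0.99664×0.99457 = -0.094303 + 0.614343 = 0.520040.
Q̄ = (S₀/π) × [bracket] = (2096/π) × 0.520040 = 347.0 W/m².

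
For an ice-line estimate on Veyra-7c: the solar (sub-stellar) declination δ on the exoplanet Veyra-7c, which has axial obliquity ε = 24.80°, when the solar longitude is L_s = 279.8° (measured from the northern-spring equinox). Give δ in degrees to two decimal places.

δ = -24.41°

sin δ = sin ε · sin L_s = sin 24.80° × sin 279.8° = -0.413331.
δ = arcsin(-0.413331) = -24.41°.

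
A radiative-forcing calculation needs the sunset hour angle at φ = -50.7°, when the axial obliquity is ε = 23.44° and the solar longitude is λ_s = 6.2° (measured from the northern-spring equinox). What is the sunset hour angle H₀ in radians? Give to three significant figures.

H₀ = 1.52 rad

Solar declination: sin δ = sin ε · sin λ_s = sin 23.44° × sin 6.2° = 0.04296, so δ = +2.462°.
cos H₀ = −tan φ · tan δ = −tan(-50.7°) × tan(+2.462°) = 0.0525, so H₀ = 1.5182 rad = 86.99°.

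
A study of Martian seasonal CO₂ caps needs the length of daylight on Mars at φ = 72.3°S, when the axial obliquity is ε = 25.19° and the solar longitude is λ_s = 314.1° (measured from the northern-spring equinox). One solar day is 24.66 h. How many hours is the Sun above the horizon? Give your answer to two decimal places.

Solar declination: sin δ = sin ε · sin λ_s = sin 25.19° × sin 314.1° = -0.30565, so δ = -17.797°.
Sunrise equation: cos H₀ = −tan φ · tan δ = -1.0059 ≤ −1, so the Sun never sets (polar day) and H₀ = π.
Daylight = 2H₀/(2π) × 24.66 h = (3.1416/π) × 24.66 = 24.66 h.

24.66 h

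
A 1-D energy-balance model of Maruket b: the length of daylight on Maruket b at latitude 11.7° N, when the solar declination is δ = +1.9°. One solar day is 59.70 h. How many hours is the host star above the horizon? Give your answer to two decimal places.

29.98 h

cos H₀ = −tan φ · tan δ = −tan(+11.7°) × tan(+1.900°) = -0.0069, so H₀ = 1.5777 rad = 90.39°.
Daylight = 2H₀/(2π) × 59.70 h = (1.5777/π) × 59.70 = 29.98 h.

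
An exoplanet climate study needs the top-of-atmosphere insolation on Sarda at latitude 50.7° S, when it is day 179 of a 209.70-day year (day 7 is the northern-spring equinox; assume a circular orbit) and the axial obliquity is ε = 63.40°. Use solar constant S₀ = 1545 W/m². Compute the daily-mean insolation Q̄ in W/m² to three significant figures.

Solar longitude: λ_s = 360° × (179 − 7)/209.70 = 295.279°.
sin δ = sin 63.40° × sin 295.279° = -0.80853, so δ = -53.953°.
cos H₀ = −tan(-50.7°) tan(-53.953°) = -1.6787 ≤ −1 ⇒ polar day, H₀ = π.
Bracket: H₀ sin φ sin δ + cos φ cos δ sin H₀ = 3.1416×-0.77384×-0.80853 + 0.63338×0.58846×0.00000 = 1.965614 + 0.000000 = 1.965614.
Q̄ = (S₀/π) × [bracket] = (1545/π) × 1.965614 = 966.7 W/m².

Q̄ ≈ 967 W/m²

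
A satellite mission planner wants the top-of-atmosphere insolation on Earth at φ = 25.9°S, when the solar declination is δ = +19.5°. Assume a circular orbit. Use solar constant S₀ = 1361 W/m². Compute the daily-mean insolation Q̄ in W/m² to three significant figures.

cos H₀ = −tan(-25.9°) tan(+19.500°) = 0.1720, H₀ = 1.3980 rad.
Bracket: H₀ sin φ sin δ + cos φ cos δ sin H₀ = 1.3980×-0.43680×0.33381 + 0.89956×0.94264×0.98511 = -0.203840 + 0.835335 = 0.631495.
Q̄ = (S₀/π) × [bracket] = (1361/π) × 0.631495 = 273.6 W/m².

Q̄ ≈ 274 W/m²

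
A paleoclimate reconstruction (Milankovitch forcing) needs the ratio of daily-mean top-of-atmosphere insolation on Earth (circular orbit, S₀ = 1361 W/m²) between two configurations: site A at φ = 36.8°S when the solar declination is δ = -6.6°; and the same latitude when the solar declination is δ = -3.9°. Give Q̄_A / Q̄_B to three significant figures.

— Configuration A (φ=-36.8°):
cos H₀ = −tan(-36.8°) tan(-6.600°) = -0.0866, H₀ = 1.6575 rad.
Bracket: H₀ sin φ sin δ + cos φ cos δ sin H₀ = 1.6575×-0.59902×-0.11494 + 0.80073×0.99337×0.99625 = 0.114121 + 0.792438 = 0.906559.
Q̄ = (S₀/π) × [bracket] = (1361/π) × 0.906559 = 392.74 W/m².
— Configuration B (φ=-36.8°):
cos H₀ = −tan(-36.8°) tan(-3.900°) = -0.0510, H₀ = 1.6218 rad.
Bracket: H₀ sin φ sin δ + cos φ cos δ sin H₀ = 1.6218×-0.59902×-0.06802 + 0.80073×0.99768×0.99870 = 0.066081 + 0.797834 = 0.863915.
Q̄ = (S₀/π) × [bracket] = (1361/π) × 0.863915 = 374.27 W/m².
Ratio Q̄_A / Q̄_B = 392.74 / 374.27 = 1.049.

Q̄_A / Q̄_B ≈ 1.05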